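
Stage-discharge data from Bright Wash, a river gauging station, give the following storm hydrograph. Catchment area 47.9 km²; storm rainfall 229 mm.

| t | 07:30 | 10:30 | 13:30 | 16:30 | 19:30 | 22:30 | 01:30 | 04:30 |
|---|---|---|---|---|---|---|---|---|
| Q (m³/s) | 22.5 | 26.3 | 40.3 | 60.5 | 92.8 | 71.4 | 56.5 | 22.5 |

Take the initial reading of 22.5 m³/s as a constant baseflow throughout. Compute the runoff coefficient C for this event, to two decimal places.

ΣQ_DR = 212.8 m³/s; V = ΣQ_DR·Δt = 2.298 × 10^6 m³.
Runoff depth d = V / A = 47.98 mm.
C = d / P = 47.98 / 229 = 0.21.

C ≈ 0.21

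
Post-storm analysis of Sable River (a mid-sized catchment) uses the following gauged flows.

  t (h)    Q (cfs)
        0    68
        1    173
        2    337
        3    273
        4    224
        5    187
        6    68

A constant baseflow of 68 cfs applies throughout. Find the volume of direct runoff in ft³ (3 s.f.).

Direct-runoff ordinates (Q − Q_b): 0.0, 105.0, 269.0, 205.0, 156.0, 119.0, 0.0 cfs.
ΣQ_DR = 854.0 cfs.
With Δt = 1 h = 3600 s, V = ΣQ_DR · Δt = 854.0 × 3600 = 3.07 × 10^6 ft³.

V ≈ 3.07 × 10^6 ft³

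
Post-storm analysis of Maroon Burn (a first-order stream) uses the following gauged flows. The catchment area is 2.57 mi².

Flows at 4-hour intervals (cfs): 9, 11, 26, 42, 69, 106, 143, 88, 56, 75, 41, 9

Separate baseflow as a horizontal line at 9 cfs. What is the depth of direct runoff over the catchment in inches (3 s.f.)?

Direct runoff: 0.0, 2.0, 17.0, 33.0, 60.0, 97.0, 134.0, 79.0, 47.0, 66.0, 32.0, 0.0 cfs; ΣQ_DR = 567.0 cfs.
V = ΣQ_DR · Δt = 567.0 × 14400 s = 8.165 × 10^6 ft³.
Over A = 2.57 mi², depth = V / A = 1.37 in.

d ≈ 1.37 in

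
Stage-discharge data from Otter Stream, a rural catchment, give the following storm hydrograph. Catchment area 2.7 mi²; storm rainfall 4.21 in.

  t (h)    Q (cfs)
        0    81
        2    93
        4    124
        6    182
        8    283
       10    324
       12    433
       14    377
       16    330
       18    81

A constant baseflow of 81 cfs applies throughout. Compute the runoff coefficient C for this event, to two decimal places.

C ≈ 0.41

ΣQ_DR = 1498 cfs; V = ΣQ_DR·Δt = 1.079 × 10^7 ft³.
Runoff depth d = V / A = 1.719 in.
C = d / P = 1.719 / 4.21 = 0.41.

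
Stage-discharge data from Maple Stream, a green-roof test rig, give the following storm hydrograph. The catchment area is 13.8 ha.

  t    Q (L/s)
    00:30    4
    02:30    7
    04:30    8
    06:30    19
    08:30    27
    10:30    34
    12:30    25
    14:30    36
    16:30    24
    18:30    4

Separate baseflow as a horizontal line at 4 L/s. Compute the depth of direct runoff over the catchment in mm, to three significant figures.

d ≈ 7.72 mm

Direct runoff: 0.0, 3.0, 4.0, 15.0, 23.0, 30.0, 21.0, 32.0, 20.0, 0.0 L/s; ΣQ_DR = 148.0 L/s.
V = ΣQ_DR · Δt = 148.0 × 7200 s = 1.066 × 10^6 L.
Over A = 13.8 ha, depth = V / A = 7.72 mm.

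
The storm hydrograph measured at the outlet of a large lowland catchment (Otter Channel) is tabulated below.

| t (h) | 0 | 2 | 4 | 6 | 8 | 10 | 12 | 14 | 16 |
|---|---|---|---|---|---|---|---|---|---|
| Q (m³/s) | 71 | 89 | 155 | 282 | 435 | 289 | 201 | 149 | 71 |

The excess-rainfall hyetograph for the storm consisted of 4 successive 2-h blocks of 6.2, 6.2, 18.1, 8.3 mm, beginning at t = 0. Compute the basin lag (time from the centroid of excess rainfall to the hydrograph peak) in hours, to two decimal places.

t_L ≈ 3.53 h

Centroid of excess rainfall: t_c = Σ P_i·t̄_i / ΣP_i = 4.4691 h (block centres at 1, 3, 5, 7 h).
Hydrograph peak occurs at t = 8 h, so basin lag t_L = 8 − 4.4691 = 3.53 h.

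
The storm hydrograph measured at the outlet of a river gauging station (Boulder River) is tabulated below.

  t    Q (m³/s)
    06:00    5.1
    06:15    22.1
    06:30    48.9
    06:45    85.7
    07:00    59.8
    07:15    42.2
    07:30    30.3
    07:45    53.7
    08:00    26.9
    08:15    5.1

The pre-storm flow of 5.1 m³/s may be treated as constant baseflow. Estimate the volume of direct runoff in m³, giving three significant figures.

Direct-runoff ordinates (Q − Q_b): 0.0, 17.0, 43.8, 80.6, 54.7, 37.1, 25.2, 48.6, 21.8, 0.0 m³/s.
ΣQ_DR = 328.8 m³/s.
With Δt = 0.25 h = 900 s, V = ΣQ_DR · Δt = 328.8 × 900 = 2.96 × 10^5 m³.

V ≈ 2.96 × 10^5 m³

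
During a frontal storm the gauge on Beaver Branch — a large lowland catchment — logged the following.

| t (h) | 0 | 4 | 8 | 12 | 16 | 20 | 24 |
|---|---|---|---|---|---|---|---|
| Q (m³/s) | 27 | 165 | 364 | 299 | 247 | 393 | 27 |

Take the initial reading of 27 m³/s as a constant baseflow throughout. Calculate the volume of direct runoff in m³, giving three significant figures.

V ≈ 1.92 × 10^7 m³

Direct-runoff ordinates (Q − Q_b): 0.0, 138.0, 337.0, 272.0, 220.0, 366.0, 0.0 m³/s.
ΣQ_DR = 1333 m³/s.
With Δt = 4 h = 14400 s, V = ΣQ_DR · Δt = 1333 × 14400 = 1.92 × 10^7 m³.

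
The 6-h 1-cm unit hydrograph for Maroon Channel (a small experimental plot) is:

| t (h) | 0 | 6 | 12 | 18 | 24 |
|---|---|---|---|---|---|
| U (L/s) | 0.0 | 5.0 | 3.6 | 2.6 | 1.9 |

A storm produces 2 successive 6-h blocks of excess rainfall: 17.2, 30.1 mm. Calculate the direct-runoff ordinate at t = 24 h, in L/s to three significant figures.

Q ≈ 11.1 L/s

By discrete convolution, Q_j = Σ (P_i / 10 mm) · U_{j−i}.
At t = 24 h (j=4): Q = (17.2/10)·1.9 + (30.1/10)·2.6 = 11.1 L/s.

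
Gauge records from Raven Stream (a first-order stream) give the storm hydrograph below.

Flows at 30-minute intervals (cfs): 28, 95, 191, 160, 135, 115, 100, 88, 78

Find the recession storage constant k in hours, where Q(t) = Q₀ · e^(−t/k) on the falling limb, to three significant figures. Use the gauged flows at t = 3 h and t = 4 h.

k ≈ 4.02 h

On the falling limb, Q drops from 100 to 78 cfs between t = 3 h and t = 4 h (Δt = 1 h).
k = −Δt / ln(Q₂/Q₁) = −1 / ln(78/100) = 4.02 h.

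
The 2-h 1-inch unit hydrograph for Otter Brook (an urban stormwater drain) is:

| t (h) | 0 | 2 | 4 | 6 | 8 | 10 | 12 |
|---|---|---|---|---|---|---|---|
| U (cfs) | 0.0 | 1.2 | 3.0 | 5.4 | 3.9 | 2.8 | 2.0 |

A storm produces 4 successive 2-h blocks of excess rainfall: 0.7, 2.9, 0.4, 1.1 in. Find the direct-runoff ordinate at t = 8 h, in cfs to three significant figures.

By discrete convolution, Q_j = Σ (P_i / 1 in) · U_{j−i}.
At t = 8 h (j=4): Q = (0.7/1)·3.9 + (2.9/1)·5.4 + (0.4/1)·3.0 + (1.1/1)·1.2 = 20.9 cfs.

Q ≈ 20.9 cfs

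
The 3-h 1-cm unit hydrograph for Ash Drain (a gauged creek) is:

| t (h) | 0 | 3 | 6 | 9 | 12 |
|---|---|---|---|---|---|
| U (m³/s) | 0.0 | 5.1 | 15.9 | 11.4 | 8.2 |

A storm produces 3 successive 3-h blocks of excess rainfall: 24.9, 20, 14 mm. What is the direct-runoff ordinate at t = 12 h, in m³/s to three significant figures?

By discrete convolution, Q_j = Σ (P_i / 10 mm) · U_{j−i}.
At t = 12 h (j=4): Q = (24.9/10)·8.2 + (20/10)·11.4 + (14/10)·15.9 = 65.5 m³/s.

Q ≈ 65.5 m³/s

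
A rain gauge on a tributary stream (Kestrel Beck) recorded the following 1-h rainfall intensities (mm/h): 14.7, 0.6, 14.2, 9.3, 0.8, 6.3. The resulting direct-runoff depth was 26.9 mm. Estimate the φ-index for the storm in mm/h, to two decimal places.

Only the 4 blocks with intensity above φ contribute runoff: 14.7, 14.2, 9.3, 6.3 mm/h.
Σ(I−φ)·Δt = d  ⇒  (14.7+14.2+9.3+6.3 − 4φ)·1 = 26.9
φ = (44.50 − 26.9/1) / 4 = 4.40 mm/h.

φ ≈ 4.40 mm/h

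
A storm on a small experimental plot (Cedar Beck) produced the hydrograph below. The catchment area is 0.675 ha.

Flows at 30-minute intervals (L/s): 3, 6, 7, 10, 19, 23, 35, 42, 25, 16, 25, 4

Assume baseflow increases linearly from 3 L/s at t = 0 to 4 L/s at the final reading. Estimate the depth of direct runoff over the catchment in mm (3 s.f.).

d ≈ 46.1 mm

Direct runoff: 0.00, 2.91, 3.82, 6.73, 15.64, 19.55, 31.45, 38.36, 21.27, 12.18, 21.09, 0.00 L/s; ΣQ_DR = 173.0 L/s.
V = ΣQ_DR · Δt = 173.0 × 1800 s = 3.114 × 10^5 L.
Over A = 0.675 ha, depth = V / A = 46.1 mm.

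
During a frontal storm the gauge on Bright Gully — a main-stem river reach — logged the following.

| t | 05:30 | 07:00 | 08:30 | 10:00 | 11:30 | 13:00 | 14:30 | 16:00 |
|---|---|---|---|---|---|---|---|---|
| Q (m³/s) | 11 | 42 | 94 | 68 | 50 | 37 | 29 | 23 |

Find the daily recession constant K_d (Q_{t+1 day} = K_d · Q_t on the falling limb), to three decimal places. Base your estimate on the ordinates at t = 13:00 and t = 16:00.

Between t = 13:00 and t = 16:00 the flow falls from 37 to 23 m³/s over 2×1.5 h = 3 h.
Per-interval ratio K = (23/37)^(1/2) = 0.7884; K_d = K^(24/1.5) = 0.022.

K_d ≈ 0.022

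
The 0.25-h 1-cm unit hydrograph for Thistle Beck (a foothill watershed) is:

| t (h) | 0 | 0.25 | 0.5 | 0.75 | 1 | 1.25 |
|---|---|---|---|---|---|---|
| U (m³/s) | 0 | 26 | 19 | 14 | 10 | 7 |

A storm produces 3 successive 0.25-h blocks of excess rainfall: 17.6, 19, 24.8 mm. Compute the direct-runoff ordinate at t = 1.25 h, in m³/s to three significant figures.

Q ≈ 66.0 m³/s

By discrete convolution, Q_j = Σ (P_i / 10 mm) · U_{j−i}.
At t = 1.25 h (j=5): Q = (17.6/10)·7 + (19/10)·10 + (24.8/10)·14 = 66.0 m³/s.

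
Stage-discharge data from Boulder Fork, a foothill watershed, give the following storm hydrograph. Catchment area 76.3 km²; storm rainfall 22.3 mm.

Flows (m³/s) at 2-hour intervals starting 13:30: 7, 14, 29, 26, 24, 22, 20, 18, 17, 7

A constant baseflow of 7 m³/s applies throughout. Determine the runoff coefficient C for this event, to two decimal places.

C ≈ 0.48

ΣQ_DR = 114.0 m³/s; V = ΣQ_DR·Δt = 8.208 × 10^5 m³.
Runoff depth d = V / A = 10.76 mm.
C = d / P = 10.76 / 22.3 = 0.48.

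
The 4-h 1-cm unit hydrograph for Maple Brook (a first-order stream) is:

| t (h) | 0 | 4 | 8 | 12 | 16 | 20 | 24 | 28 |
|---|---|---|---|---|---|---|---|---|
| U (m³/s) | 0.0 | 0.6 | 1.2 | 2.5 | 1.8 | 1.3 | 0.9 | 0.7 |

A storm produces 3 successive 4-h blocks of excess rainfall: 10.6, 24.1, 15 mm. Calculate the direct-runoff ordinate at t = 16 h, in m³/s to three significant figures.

Q ≈ 9.73 m³/s

By discrete convolution, Q_j = Σ (P_i / 10 mm) · U_{j−i}.
At t = 16 h (j=4): Q = (10.6/10)·1.8 + (24.1/10)·2.5 + (15/10)·1.2 = 9.73 m³/s.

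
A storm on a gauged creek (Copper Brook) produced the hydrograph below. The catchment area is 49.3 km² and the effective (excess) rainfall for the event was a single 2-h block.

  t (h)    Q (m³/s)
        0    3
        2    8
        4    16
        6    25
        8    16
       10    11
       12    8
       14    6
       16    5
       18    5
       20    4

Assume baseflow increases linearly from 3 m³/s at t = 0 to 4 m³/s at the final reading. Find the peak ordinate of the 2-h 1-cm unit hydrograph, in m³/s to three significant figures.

Direct runoff: 0.00, 4.90, 12.80, 21.70, 12.60, 7.50, 4.40, 2.30, 1.20, 1.10, 0.00 m³/s; ΣQ_DR = 68.50 m³/s, peak = 21.70 m³/s.
Runoff depth d = ΣQ_DR·Δt / A = 68.50 × 7200 / (49.3 km²) = 10.00 mm.
The 1-cm UH is the DRH scaled by (10 mm)/d, so U_p = 21.70 × 10/10.00 = 21.7 m³/s.

U_p ≈ 21.7 m³/s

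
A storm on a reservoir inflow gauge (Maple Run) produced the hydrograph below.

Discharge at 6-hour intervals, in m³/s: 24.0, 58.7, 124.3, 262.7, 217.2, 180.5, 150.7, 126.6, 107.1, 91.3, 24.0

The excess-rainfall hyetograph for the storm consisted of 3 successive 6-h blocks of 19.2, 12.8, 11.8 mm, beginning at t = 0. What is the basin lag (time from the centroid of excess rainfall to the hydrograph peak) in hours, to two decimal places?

Centroid of excess rainfall: t_c = Σ P_i·t̄_i / ΣP_i = 7.9863 h (block centres at 3, 9, 15 h).
Hydrograph peak occurs at t = 18 h, so basin lag t_L = 18 − 7.9863 = 10.01 h.

t_L ≈ 10.01 h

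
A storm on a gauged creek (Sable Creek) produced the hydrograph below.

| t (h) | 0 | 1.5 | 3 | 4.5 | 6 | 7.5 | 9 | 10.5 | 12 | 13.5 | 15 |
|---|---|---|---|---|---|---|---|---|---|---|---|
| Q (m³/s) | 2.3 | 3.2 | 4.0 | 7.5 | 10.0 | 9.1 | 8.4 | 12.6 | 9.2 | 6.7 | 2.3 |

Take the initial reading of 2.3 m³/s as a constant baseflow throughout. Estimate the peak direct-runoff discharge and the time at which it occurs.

Subtracting baseflow gives direct-runoff ordinates: 0.0, 0.9, 1.7, 5.2, 7.7, 6.8, 6.1, 10.3, 6.9, 4.4, 0.0 m³/s.
The maximum is 10.3 m³/s, occurring at the reading for t = 10.5 h.

Q_p = 10.3 m³/s at t = 10.5 h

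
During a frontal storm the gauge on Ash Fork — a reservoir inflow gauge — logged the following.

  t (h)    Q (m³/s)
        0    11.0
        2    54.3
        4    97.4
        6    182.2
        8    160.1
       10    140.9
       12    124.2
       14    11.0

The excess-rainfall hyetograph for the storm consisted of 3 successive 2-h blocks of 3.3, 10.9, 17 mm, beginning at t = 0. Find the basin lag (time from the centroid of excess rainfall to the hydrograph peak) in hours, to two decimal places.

Centroid of excess rainfall: t_c = Σ P_i·t̄_i / ΣP_i = 3.8782 h (block centres at 1, 3, 5 h).
Hydrograph peak occurs at t = 6 h, so basin lag t_L = 6 − 3.8782 = 2.12 h.

t_L ≈ 2.12 h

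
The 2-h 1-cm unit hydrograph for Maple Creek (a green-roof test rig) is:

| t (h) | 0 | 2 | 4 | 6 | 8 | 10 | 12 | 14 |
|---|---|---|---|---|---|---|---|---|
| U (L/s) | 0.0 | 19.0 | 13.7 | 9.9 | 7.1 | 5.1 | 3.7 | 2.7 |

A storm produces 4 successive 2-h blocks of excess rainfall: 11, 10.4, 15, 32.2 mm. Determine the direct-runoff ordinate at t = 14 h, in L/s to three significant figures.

Q ≈ 37.3 L/s

By discrete convolution, Q_j = Σ (P_i / 10 mm) · U_{j−i}.
At t = 14 h (j=7): Q = (11/10)·2.7 + (10.4/10)·3.7 + (15/10)·5.1 + (32.2/10)·7.1 = 37.3 L/s.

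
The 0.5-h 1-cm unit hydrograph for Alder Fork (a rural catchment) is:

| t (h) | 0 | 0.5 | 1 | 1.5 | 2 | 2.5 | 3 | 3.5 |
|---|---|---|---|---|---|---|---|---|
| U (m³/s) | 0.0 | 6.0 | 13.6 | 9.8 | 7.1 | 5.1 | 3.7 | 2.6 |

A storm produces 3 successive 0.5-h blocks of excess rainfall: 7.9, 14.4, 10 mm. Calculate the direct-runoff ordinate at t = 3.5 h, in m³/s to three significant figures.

By discrete convolution, Q_j = Σ (P_i / 10 mm) · U_{j−i}.
At t = 3.5 h (j=7): Q = (7.9/10)·2.6 + (14.4/10)·3.7 + (10/10)·5.1 = 12.5 m³/s.

Q ≈ 12.5 m³/s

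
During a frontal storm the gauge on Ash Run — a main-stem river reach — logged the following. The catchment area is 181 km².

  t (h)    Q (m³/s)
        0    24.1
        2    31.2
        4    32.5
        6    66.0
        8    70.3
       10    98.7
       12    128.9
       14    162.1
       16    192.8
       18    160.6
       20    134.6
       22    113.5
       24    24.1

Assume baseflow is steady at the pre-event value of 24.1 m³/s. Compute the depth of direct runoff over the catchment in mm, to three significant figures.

d ≈ 36.8 mm

Direct runoff: 0.0, 7.1, 8.4, 41.9, 46.2, 74.6, 104.8, 138.0, 168.7, 136.5, 110.5, 89.4, 0.0 m³/s; ΣQ_DR = 926.1 m³/s.
V = ΣQ_DR · Δt = 926.1 × 7200 s = 6.668 × 10^6 m³.
Over A = 181 km², depth = V / A = 36.8 mm.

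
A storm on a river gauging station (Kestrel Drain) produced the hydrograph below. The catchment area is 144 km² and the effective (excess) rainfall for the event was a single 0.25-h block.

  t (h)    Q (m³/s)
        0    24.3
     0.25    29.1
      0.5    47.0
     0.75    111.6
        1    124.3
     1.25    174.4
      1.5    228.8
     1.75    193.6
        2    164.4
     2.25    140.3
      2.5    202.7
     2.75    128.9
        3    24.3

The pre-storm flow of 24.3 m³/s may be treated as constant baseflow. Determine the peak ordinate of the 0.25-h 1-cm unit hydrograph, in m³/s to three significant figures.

U_p ≈ 256 m³/s

Direct runoff: 0.0, 4.8, 22.7, 87.3, 100.0, 150.1, 204.5, 169.3, 140.1, 116.0, 178.4, 104.6, 0.0 m³/s; ΣQ_DR = 1278 m³/s, peak = 204.5 m³/s.
Runoff depth d = ΣQ_DR·Δt / A = 1278 × 900 / (144 km²) = 7.986 mm.
The 1-cm UH is the DRH scaled by (10 mm)/d, so U_p = 204.5 × 10/7.986 = 256 m³/s.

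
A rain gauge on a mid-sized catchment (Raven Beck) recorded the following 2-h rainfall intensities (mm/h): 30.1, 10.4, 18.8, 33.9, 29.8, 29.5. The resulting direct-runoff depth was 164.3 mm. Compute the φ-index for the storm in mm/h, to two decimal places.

φ ≈ 11.99 mm/h

Only the 5 blocks with intensity above φ contribute runoff: 30.1, 18.8, 33.9, 29.8, 29.5 mm/h.
Σ(I−φ)·Δt = d  ⇒  (30.1+18.8+33.9+29.8+29.5 − 5φ)·2 = 164.3
φ = (142.1 − 164.3/2) / 5 = 11.99 mm/h.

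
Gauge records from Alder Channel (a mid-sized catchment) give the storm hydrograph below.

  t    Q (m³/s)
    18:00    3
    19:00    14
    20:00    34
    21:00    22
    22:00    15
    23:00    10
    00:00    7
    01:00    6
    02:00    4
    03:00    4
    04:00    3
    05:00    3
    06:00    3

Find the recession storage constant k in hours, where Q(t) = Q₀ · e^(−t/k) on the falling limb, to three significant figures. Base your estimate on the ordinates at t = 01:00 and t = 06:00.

k ≈ 7.21 h

On the falling limb, Q drops from 6 to 3 m³/s between t = 01:00 and t = 06:00 (Δt = 5 h).
k = −Δt / ln(Q₂/Q₁) = −5 / ln(3/6) = 7.21 h.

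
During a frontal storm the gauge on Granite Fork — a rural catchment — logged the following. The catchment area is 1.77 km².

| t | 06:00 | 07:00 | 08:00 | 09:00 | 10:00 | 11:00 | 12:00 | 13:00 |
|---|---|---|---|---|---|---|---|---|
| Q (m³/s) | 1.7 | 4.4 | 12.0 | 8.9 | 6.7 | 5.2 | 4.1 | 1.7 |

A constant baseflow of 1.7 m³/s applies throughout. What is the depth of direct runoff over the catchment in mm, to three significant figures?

d ≈ 63.3 mm

Direct runoff: 0.0, 2.7, 10.3, 7.2, 5.0, 3.5, 2.4, 0.0 m³/s; ΣQ_DR = 31.10 m³/s.
V = ΣQ_DR · Δt = 31.10 × 3600 s = 1.120 × 10^5 m³.
Over A = 1.77 km², depth = V / A = 63.3 mm.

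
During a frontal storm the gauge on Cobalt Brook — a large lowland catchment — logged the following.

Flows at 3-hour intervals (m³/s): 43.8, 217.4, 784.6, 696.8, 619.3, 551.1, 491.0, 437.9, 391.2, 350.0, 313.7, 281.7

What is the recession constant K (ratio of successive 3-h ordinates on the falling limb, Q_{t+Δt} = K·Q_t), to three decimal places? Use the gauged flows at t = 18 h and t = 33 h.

K ≈ 0.895

Using the recession-limb readings at t = 18 h and t = 33 h: Q falls from 491.0 to 281.7 m³/s over 5 intervals.
K = (Q₂/Q₁)^(1/5) = (281.7/491.0)^(1/5) = 0.895.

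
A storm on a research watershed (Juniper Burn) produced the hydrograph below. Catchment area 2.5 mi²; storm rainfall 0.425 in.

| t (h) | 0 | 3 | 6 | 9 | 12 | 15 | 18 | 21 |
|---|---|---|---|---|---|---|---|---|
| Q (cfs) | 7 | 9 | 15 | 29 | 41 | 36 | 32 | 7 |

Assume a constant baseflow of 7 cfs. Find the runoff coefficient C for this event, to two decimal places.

C ≈ 0.53

ΣQ_DR = 120.0 cfs; V = ΣQ_DR·Δt = 1.296 × 10^6 ft³.
Runoff depth d = V / A = 0.2231 in.
C = d / P = 0.2231 / 0.425 = 0.53.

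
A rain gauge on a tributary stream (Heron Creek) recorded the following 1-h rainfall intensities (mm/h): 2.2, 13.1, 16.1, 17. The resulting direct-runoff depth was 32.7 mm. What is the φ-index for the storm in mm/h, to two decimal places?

Only the 3 blocks with intensity above φ contribute runoff: 13.1, 16.1, 17 mm/h.
Σ(I−φ)·Δt = d  ⇒  (13.1+16.1+17 − 3φ)·1 = 32.7
φ = (46.20 − 32.7/1) / 3 = 4.50 mm/h.

φ ≈ 4.50 mm/h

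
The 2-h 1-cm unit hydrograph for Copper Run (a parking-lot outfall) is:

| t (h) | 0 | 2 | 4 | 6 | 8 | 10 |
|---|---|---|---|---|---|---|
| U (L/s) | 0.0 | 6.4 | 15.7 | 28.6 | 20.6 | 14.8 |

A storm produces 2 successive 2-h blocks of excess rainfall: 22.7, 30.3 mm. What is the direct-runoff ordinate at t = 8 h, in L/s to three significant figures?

Q ≈ 133 L/s

By discrete convolution, Q_j = Σ (P_i / 10 mm) · U_{j−i}.
At t = 8 h (j=4): Q = (22.7/10)·20.6 + (30.3/10)·28.6 = 133 L/s.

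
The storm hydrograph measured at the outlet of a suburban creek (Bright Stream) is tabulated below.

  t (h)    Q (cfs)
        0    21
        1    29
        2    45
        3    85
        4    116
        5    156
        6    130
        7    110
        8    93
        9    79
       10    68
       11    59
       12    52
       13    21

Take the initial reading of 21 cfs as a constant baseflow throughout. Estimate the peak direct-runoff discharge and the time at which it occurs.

Subtracting baseflow gives direct-runoff ordinates: 0.0, 8.0, 24.0, 64.0, 95.0, 135.0, 109.0, 89.0, 72.0, 58.0, 47.0, 38.0, 31.0, 0.0 cfs.
The maximum is 135.0 cfs, occurring at the reading for t = 5 h.

Q_p = 135.0 cfs at t = 5 h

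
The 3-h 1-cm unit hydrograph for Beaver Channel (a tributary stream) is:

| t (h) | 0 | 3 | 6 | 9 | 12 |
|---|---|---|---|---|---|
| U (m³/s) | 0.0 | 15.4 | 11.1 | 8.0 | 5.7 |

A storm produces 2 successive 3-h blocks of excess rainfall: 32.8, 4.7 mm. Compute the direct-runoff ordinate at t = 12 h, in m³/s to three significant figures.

By discrete convolution, Q_j = Σ (P_i / 10 mm) · U_{j−i}.
At t = 12 h (j=4): Q = (32.8/10)·5.7 + (4.7/10)·8.0 = 22.5 m³/s.

Q ≈ 22.5 m³/s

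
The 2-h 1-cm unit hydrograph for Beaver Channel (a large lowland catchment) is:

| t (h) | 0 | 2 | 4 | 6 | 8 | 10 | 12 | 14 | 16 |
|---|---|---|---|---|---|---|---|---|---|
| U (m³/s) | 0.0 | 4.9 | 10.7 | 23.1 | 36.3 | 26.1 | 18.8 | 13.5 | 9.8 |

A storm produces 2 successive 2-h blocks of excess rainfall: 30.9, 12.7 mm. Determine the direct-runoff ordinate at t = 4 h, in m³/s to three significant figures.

By discrete convolution, Q_j = Σ (P_i / 10 mm) · U_{j−i}.
At t = 4 h (j=2): Q = (30.9/10)·10.7 + (12.7/10)·4.9 = 39.3 m³/s.

Q ≈ 39.3 m³/s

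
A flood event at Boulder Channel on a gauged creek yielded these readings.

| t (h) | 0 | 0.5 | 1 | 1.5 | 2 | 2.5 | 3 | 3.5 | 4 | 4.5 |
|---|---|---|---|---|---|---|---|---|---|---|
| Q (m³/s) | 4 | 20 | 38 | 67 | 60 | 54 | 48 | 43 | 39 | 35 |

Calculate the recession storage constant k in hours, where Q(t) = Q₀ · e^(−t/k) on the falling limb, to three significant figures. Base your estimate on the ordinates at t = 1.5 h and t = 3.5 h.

k ≈ 4.51 h

On the falling limb, Q drops from 67 to 43 m³/s between t = 1.5 h and t = 3.5 h (Δt = 2 h).
k = −Δt / ln(Q₂/Q₁) = −2 / ln(43/67) = 4.51 h.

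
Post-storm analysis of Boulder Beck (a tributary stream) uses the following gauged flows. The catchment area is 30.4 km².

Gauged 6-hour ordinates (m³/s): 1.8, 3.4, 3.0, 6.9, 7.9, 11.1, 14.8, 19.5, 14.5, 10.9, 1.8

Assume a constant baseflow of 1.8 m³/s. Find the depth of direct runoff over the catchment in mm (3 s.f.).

d ≈ 53.9 mm

Direct runoff: 0.0, 1.6, 1.2, 5.1, 6.1, 9.3, 13.0, 17.7, 12.7, 9.1, 0.0 m³/s; ΣQ_DR = 75.80 m³/s.
V = ΣQ_DR · Δt = 75.80 × 21600 s = 1.637 × 10^6 m³.
Over A = 30.4 km², depth = V / A = 53.9 mm.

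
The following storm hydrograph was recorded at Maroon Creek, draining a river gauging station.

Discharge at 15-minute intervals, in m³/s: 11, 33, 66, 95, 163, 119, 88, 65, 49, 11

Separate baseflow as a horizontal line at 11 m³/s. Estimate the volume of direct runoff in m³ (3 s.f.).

Direct-runoff ordinates (Q − Q_b): 0.0, 22.0, 55.0, 84.0, 152.0, 108.0, 77.0, 54.0, 38.0, 0.0 m³/s.
ΣQ_DR = 590.0 m³/s.
With Δt = 0.25 h = 900 s, V = ΣQ_DR · Δt = 590.0 × 900 = 5.31 × 10^5 m³.

V ≈ 5.31 × 10^5 m³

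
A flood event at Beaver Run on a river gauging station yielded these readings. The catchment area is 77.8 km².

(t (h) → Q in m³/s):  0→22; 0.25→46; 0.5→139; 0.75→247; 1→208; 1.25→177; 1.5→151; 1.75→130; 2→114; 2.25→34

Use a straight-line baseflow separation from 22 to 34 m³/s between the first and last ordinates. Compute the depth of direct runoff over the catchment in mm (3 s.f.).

d ≈ 11.4 mm

Direct runoff: 0.00, 22.67, 114.33, 221.00, 180.67, 148.33, 121.00, 98.67, 81.33, 0.00 m³/s; ΣQ_DR = 988.0 m³/s.
V = ΣQ_DR · Δt = 988.0 × 900 s = 8.892 × 10^5 m³.
Over A = 77.8 km², depth = V / A = 11.4 mm.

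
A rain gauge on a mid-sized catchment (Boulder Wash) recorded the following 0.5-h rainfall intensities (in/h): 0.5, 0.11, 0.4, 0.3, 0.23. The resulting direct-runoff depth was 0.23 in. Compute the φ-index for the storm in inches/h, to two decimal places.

φ ≈ 0.25 in/h

Only the 3 blocks with intensity above φ contribute runoff: 0.5, 0.4, 0.3 in/h.
Σ(I−φ)·Δt = d  ⇒  (0.5+0.4+0.3 − 3φ)·0.5 = 0.23
φ = (1.200 − 0.23/0.5) / 3 = 0.25 in/h.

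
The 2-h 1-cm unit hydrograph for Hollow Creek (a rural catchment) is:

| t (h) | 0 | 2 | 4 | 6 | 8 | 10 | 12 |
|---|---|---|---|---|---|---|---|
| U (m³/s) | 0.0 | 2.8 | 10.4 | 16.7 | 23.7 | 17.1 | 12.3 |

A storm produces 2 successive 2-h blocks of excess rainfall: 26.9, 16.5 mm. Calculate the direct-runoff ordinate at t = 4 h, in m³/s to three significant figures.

Q ≈ 32.6 m³/s

By discrete convolution, Q_j = Σ (P_i / 10 mm) · U_{j−i}.
At t = 4 h (j=2): Q = (26.9/10)·10.4 + (16.5/10)·2.8 = 32.6 m³/s.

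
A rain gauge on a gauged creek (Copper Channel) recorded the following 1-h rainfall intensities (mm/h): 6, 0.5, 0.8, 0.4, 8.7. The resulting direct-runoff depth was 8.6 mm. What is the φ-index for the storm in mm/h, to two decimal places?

φ ≈ 3.05 mm/h

Only the 2 blocks with intensity above φ contribute runoff: 6, 8.7 mm/h.
Σ(I−φ)·Δt = d  ⇒  (6+8.7 − 2φ)·1 = 8.6
φ = (14.70 − 8.6/1) / 2 = 3.05 mm/h.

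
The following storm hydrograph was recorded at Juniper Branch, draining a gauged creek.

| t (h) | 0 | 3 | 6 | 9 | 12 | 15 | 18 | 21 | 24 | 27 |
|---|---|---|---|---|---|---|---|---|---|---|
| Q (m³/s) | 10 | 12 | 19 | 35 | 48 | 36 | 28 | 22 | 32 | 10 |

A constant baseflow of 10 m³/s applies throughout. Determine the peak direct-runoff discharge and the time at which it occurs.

Subtracting baseflow gives direct-runoff ordinates: 0.0, 2.0, 9.0, 25.0, 38.0, 26.0, 18.0, 12.0, 22.0, 0.0 m³/s.
The maximum is 38.0 m³/s, occurring at the reading for t = 12 h.

Q_p = 38.0 m³/s at t = 12 h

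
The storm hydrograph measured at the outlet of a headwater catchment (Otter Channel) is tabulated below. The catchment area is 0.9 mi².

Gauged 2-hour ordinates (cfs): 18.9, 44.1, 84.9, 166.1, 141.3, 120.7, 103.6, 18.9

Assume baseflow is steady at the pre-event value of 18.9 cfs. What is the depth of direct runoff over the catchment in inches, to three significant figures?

d ≈ 1.88 in

Direct runoff: 0.0, 25.2, 66.0, 147.2, 122.4, 101.8, 84.7, 0.0 cfs; ΣQ_DR = 547.3 cfs.
V = ΣQ_DR · Δt = 547.3 × 7200 s = 3.941 × 10^6 ft³.
Over A = 0.9 mi², depth = V / A = 1.88 in.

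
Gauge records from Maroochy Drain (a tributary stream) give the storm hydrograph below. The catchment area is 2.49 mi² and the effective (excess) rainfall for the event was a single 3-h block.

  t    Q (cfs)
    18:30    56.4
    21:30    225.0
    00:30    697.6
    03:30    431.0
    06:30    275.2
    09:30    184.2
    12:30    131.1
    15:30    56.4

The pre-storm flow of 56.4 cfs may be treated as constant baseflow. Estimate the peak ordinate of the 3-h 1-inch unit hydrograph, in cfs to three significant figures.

Direct runoff: 0.0, 168.6, 641.2, 374.6, 218.8, 127.8, 74.7, 0.0 cfs; ΣQ_DR = 1606 cfs, peak = 641.2 cfs.
Runoff depth d = ΣQ_DR·Δt / A = 1606 × 10800 / (2.49 mi²) = 2.998 in.
The 1-inch UH is the DRH scaled by (1 in)/d, so U_p = 641.2 × 1/2.998 = 214 cfs.

U_p ≈ 214 cfs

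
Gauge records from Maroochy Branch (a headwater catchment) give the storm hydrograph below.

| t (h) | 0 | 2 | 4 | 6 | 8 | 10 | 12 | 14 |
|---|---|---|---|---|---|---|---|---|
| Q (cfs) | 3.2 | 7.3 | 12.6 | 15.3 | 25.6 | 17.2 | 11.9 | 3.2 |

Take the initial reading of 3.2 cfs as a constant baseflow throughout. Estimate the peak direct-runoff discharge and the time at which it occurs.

Q_p = 22.4 cfs at t = 8 h

Subtracting baseflow gives direct-runoff ordinates: 0.0, 4.1, 9.4, 12.1, 22.4, 14.0, 8.7, 0.0 cfs.
The maximum is 22.4 cfs, occurring at the reading for t = 8 h.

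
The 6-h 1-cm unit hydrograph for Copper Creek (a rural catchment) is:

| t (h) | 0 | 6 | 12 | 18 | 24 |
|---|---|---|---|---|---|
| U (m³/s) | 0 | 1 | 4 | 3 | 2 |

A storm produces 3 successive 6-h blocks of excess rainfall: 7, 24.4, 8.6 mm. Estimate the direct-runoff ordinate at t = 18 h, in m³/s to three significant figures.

Q ≈ 12.7 m³/s

By discrete convolution, Q_j = Σ (P_i / 10 mm) · U_{j−i}.
At t = 18 h (j=3): Q = (7/10)·3 + (24.4/10)·4 + (8.6/10)·1 = 12.7 m³/s.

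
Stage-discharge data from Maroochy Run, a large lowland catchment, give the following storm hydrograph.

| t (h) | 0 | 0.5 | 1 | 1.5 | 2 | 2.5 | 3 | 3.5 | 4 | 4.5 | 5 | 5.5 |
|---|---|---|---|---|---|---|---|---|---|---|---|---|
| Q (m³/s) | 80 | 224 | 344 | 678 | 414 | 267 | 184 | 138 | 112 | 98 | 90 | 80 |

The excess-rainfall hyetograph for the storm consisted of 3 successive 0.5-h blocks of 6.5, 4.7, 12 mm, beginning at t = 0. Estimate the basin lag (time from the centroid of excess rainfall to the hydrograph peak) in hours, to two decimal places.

t_L ≈ 0.63 h

Centroid of excess rainfall: t_c = Σ P_i·t̄_i / ΣP_i = 0.8685 h (block centres at 0.25, 0.75, 1.25 h).
Hydrograph peak occurs at t = 1.5 h, so basin lag t_L = 1.5 − 0.8685 = 0.63 h.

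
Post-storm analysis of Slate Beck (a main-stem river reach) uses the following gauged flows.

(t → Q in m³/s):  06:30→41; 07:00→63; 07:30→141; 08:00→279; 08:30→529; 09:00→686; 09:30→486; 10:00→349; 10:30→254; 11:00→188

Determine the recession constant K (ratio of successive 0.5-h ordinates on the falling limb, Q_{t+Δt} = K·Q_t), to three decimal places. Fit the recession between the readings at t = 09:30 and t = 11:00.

Using the recession-limb readings at t = 09:30 and t = 11:00: Q falls from 486 to 188 m³/s over 3 intervals.
K = (Q₂/Q₁)^(1/3) = (188/486)^(1/3) = 0.729.

K ≈ 0.729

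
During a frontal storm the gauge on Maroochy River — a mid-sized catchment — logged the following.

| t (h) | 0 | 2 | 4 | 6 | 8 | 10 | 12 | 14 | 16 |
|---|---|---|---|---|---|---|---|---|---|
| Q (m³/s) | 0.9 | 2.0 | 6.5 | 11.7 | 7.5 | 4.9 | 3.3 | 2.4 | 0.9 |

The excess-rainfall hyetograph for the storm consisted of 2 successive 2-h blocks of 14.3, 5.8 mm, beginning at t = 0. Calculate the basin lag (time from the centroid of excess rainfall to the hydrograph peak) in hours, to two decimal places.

t_L ≈ 4.42 h

Centroid of excess rainfall: t_c = Σ P_i·t̄_i / ΣP_i = 1.5771 h (block centres at 1, 3 h).
Hydrograph peak occurs at t = 6 h, so basin lag t_L = 6 − 1.5771 = 4.42 h.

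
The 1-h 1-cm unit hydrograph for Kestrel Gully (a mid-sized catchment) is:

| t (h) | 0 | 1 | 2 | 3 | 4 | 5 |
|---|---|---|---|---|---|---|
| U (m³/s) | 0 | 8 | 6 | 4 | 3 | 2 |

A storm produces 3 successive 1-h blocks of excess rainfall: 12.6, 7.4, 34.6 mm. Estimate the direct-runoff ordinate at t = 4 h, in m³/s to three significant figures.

Q ≈ 27.5 m³/s

By discrete convolution, Q_j = Σ (P_i / 10 mm) · U_{j−i}.
At t = 4 h (j=4): Q = (12.6/10)·3 + (7.4/10)·4 + (34.6/10)·6 = 27.5 m³/s.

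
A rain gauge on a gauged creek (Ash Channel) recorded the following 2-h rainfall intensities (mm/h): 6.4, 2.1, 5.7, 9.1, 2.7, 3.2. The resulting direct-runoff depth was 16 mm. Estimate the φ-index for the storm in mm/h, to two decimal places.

Only the 3 blocks with intensity above φ contribute runoff: 6.4, 5.7, 9.1 mm/h.
Σ(I−φ)·Δt = d  ⇒  (6.4+5.7+9.1 − 3φ)·2 = 16
φ = (21.20 − 16/2) / 3 = 4.40 mm/h.

φ ≈ 4.40 mm/h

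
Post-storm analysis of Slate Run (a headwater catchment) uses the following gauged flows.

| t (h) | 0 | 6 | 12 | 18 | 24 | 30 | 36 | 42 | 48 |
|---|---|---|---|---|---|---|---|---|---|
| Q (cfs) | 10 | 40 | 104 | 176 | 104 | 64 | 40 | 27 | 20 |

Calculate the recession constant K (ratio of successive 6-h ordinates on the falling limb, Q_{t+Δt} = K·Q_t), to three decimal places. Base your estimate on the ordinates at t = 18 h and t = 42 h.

Using the recession-limb readings at t = 18 h and t = 42 h: Q falls from 176 to 27 cfs over 4 intervals.
K = (Q₂/Q₁)^(1/4) = (27/176)^(1/4) = 0.626.

K ≈ 0.626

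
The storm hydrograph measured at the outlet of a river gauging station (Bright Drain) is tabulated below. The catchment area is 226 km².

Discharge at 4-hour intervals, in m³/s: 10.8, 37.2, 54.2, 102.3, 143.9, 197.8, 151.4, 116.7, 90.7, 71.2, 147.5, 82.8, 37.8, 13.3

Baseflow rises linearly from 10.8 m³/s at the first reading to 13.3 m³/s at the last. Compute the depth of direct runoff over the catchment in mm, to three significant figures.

Direct runoff: 0.00, 26.21, 43.02, 90.92, 132.33, 186.04, 139.45, 104.55, 78.36, 58.67, 134.78, 69.88, 24.69, 0.00 m³/s; ΣQ_DR = 1089 m³/s.
V = ΣQ_DR · Δt = 1089 × 14400 s = 1.568 × 10^7 m³.
Over A = 226 km², depth = V / A = 69.4 mm.

d ≈ 69.4 mm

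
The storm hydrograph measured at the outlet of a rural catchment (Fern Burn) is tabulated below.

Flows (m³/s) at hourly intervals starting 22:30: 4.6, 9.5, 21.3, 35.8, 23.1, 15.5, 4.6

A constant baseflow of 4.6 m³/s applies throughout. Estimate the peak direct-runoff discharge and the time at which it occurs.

Q_p = 31.2 m³/s at t = 01:30

Subtracting baseflow gives direct-runoff ordinates: 0.0, 4.9, 16.7, 31.2, 18.5, 10.9, 0.0 m³/s.
The maximum is 31.2 m³/s, occurring at the reading for t = 01:30.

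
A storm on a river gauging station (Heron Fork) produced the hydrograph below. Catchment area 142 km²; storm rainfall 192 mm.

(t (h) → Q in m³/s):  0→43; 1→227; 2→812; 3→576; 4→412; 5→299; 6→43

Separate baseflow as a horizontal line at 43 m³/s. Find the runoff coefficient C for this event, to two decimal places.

C ≈ 0.28

ΣQ_DR = 2111 m³/s; V = ΣQ_DR·Δt = 7.600 × 10^6 m³.
Runoff depth d = V / A = 53.52 mm.
C = d / P = 53.52 / 192 = 0.28.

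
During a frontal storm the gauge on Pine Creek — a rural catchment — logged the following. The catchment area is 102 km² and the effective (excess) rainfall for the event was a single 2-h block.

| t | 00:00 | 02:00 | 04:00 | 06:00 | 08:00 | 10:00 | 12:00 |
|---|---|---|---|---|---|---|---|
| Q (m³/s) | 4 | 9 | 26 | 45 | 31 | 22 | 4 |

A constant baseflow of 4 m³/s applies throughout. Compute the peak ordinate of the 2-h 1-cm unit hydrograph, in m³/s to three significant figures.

Direct runoff: 0.0, 5.0, 22.0, 41.0, 27.0, 18.0, 0.0 m³/s; ΣQ_DR = 113.0 m³/s, peak = 41.0 m³/s.
Runoff depth d = ΣQ_DR·Δt / A = 113.0 × 7200 / (102 km²) = 7.976 mm.
The 1-cm UH is the DRH scaled by (10 mm)/d, so U_p = 41.0 × 10/7.976 = 51.4 m³/s.

U_p ≈ 51.4 m³/s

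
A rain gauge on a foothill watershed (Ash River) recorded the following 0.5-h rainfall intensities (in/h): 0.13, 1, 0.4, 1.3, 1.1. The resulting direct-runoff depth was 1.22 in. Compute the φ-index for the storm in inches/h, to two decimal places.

φ ≈ 0.34 in/h

Only the 4 blocks with intensity above φ contribute runoff: 1, 0.4, 1.3, 1.1 in/h.
Σ(I−φ)·Δt = d  ⇒  (1+0.4+1.3+1.1 − 4φ)·0.5 = 1.22
φ = (3.800 − 1.22/0.5) / 4 = 0.34 in/h.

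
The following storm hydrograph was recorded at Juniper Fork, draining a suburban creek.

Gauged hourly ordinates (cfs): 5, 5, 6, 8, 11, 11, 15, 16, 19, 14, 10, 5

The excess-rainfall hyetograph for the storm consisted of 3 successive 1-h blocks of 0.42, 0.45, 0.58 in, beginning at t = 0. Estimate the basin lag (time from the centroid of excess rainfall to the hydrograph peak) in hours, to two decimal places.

Centroid of excess rainfall: t_c = Σ P_i·t̄_i / ΣP_i = 1.6103 h (block centres at 0.5, 1.5, 2.5 h).
Hydrograph peak occurs at t = 8 h, so basin lag t_L = 8 − 1.6103 = 6.39 h.

t_L ≈ 6.39 h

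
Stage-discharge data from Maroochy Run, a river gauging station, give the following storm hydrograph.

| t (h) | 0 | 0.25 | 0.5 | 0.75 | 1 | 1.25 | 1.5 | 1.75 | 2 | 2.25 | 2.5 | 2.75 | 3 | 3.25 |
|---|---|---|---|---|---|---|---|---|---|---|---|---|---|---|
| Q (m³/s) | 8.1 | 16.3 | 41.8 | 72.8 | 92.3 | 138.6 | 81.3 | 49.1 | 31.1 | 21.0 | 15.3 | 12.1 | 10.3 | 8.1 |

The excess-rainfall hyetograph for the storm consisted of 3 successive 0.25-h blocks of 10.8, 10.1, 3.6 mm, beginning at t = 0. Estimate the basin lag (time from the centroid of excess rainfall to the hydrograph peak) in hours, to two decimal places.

t_L ≈ 0.95 h

Centroid of excess rainfall: t_c = Σ P_i·t̄_i / ΣP_i = 0.3015 h (block centres at 0.125, 0.375, 0.625 h).
Hydrograph peak occurs at t = 1.25 h, so basin lag t_L = 1.25 − 0.3015 = 0.95 h.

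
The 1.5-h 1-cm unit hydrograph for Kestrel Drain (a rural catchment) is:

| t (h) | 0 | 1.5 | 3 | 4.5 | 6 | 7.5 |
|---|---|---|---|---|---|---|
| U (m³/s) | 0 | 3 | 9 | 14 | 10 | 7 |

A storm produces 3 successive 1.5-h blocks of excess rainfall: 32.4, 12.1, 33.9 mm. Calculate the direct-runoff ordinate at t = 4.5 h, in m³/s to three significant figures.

By discrete convolution, Q_j = Σ (P_i / 10 mm) · U_{j−i}.
At t = 4.5 h (j=3): Q = (32.4/10)·14 + (12.1/10)·9 + (33.9/10)·3 = 66.4 m³/s.

Q ≈ 66.4 m³/s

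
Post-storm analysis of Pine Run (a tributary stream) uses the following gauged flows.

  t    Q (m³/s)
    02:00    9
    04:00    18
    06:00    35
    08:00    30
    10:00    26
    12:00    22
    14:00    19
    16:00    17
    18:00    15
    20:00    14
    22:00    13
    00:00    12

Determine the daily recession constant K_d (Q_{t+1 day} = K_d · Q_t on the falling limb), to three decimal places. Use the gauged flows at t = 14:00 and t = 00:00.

Between t = 14:00 and t = 00:00 the flow falls from 19 to 12 m³/s over 5×2 h = 10 h.
Per-interval ratio K = (12/19)^(1/5) = 0.9122; K_d = K^(24/2) = 0.332.

K_d ≈ 0.332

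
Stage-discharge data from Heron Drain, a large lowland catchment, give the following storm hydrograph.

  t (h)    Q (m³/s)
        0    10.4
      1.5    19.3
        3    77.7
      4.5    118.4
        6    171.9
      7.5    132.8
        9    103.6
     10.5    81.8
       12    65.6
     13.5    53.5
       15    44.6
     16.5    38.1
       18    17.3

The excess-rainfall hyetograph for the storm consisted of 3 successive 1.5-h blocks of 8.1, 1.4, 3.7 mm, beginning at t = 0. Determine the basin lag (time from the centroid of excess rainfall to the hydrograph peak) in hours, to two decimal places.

Centroid of excess rainfall: t_c = Σ P_i·t̄_i / ΣP_i = 1.7500 h (block centres at 0.75, 2.25, 3.75 h).
Hydrograph peak occurs at t = 6 h, so basin lag t_L = 6 − 1.7500 = 4.25 h.

t_L ≈ 4.25 h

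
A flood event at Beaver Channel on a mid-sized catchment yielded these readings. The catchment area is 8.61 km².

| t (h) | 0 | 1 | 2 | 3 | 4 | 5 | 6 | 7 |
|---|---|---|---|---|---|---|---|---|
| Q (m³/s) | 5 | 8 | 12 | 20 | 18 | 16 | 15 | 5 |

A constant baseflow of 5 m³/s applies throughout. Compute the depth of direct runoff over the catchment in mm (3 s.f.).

d ≈ 24.7 mm

Direct runoff: 0.0, 3.0, 7.0, 15.0, 13.0, 11.0, 10.0, 0.0 m³/s; ΣQ_DR = 59.00 m³/s.
V = ΣQ_DR · Δt = 59.00 × 3600 s = 2.124 × 10^5 m³.
Over A = 8.61 km², depth = V / A = 24.7 mm.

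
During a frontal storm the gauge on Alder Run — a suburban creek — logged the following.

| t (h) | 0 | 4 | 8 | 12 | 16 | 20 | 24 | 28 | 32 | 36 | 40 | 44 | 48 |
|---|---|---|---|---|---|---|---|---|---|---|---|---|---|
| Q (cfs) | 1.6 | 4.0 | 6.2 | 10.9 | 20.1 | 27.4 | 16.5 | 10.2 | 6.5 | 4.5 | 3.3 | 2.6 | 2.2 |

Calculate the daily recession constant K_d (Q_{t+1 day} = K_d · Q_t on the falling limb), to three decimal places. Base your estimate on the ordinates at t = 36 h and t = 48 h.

Between t = 36 h and t = 48 h the flow falls from 4.5 to 2.2 cfs over 3×4 h = 12 h.
Per-interval ratio K = (2.2/4.5)^(1/3) = 0.7878; K_d = K^(24/4) = 0.239.

K_d ≈ 0.239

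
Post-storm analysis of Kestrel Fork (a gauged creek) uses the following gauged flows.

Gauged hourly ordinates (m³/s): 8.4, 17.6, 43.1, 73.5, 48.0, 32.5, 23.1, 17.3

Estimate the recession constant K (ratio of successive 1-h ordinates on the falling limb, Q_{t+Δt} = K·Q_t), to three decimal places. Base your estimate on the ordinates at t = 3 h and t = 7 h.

K ≈ 0.697

Using the recession-limb readings at t = 3 h and t = 7 h: Q falls from 73.5 to 17.3 m³/s over 4 intervals.
K = (Q₂/Q₁)^(1/4) = (17.3/73.5)^(1/4) = 0.697.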